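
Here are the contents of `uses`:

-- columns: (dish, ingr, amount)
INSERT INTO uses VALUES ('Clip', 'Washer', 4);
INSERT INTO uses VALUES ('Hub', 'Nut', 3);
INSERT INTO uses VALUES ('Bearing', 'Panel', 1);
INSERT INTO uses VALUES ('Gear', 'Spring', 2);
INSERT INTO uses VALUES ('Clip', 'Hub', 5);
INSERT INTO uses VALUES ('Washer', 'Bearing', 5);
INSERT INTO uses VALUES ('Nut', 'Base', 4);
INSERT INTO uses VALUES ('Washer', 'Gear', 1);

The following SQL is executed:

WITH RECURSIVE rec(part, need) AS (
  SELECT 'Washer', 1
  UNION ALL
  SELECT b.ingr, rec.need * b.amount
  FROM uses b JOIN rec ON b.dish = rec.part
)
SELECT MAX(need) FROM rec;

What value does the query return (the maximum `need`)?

Base: (Washer, need=1).
Iteration 1: components of {Washer} -> Bearing = 1*5 = 5, Gear = 1*1 = 1.
Iteration 2: components of {Bearing,Gear} -> Panel = 5*1 = 5, Spring = 1*2 = 2.
Iteration 3: no further components; recursion stops.
need values: 1, 5, 1, 5, 2; the maximum is 5.

5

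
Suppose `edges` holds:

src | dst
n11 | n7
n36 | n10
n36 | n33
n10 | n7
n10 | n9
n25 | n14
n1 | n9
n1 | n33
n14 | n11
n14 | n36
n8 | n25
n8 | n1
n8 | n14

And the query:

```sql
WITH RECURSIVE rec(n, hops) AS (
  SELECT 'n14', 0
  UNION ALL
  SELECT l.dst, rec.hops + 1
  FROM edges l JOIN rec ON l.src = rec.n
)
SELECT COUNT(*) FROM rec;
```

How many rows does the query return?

8

Base: (n14, hops=0).
Iteration 1: edges from {n14} -> (n11, hops=1), (n36, hops=1).
Iteration 2: edges from {n11,n36} -> (n10, hops=2), (n33, hops=2), (n7, hops=2).
Iteration 3: edges from {n10,n33,n7} -> (n7, hops=3), (n9, hops=3).
Iteration 4: no outgoing edges from {n7,n9}; recursion stops.
Total rows emitted: 8.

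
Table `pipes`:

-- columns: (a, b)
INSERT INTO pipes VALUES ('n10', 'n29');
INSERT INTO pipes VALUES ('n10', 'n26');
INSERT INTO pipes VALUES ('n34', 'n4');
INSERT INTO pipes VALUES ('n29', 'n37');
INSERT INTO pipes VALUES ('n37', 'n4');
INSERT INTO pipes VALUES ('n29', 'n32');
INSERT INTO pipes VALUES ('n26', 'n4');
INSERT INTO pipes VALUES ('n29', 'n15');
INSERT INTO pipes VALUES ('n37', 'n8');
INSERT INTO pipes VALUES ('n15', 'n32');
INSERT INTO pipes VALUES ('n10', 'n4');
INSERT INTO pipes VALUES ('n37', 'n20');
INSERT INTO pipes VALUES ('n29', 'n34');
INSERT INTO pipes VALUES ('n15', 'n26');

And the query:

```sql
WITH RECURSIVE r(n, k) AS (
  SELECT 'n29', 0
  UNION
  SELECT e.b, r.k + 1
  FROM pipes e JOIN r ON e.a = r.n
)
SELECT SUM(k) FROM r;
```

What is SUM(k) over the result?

Base: (n29, k=0).
Iteration 1: edges from {n29} -> (n15, k=1), (n32, k=1), (n34, k=1), (n37, k=1).
Iteration 2: edges from {n15,n32,n34,n37} -> (n20, k=2), (n26, k=2), (n32, k=2), (n4, k=2), (n8, k=2). [UNION drops 1 duplicate row(s)]
Iteration 3: edges from {n20,n26,n32,n4,n8} -> (n4, k=3).
Iteration 4: no outgoing edges from {n4}; recursion stops.
SUM(k) = 0 + 1 + 1 + 1 + 1 + 2 + 2 + 2 + 2 + 2 + 3 = 17.

17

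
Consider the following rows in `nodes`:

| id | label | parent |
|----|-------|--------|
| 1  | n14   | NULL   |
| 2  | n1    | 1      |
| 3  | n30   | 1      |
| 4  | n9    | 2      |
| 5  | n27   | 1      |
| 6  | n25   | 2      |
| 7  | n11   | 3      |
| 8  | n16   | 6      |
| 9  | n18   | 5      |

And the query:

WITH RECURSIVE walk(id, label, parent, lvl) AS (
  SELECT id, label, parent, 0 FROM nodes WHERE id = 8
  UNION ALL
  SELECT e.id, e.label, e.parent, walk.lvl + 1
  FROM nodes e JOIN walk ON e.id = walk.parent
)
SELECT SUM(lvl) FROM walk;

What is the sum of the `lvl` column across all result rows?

6

Base: id=8 (n16), parent=6, lvl 0.
Iteration 1: join on id=6 -> n25 (id 6, parent=2, lvl 1).
Iteration 2: join on id=2 -> n1 (id 2, parent=1, lvl 2).
Iteration 3: join on id=1 -> n14 (id 1, parent=NULL, lvl 3).
Iteration 4: parent is NULL; no match; recursion stops.
SUM(lvl) = 0 + 1 + 2 + 3 = 6.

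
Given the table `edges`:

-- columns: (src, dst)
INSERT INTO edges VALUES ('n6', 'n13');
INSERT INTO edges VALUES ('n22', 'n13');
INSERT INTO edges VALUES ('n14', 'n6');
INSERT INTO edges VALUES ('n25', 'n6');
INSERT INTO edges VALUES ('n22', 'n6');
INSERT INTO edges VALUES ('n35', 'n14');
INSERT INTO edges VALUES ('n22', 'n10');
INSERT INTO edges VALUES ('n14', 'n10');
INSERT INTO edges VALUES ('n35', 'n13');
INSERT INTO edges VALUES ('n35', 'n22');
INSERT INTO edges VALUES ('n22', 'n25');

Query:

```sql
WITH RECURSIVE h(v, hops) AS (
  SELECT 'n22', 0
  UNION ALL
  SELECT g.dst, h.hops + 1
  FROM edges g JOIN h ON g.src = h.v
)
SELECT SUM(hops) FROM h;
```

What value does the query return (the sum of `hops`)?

11

Base: (n22, hops=0).
Iteration 1: edges from {n22} -> (n10, hops=1), (n13, hops=1), (n25, hops=1), (n6, hops=1).
Iteration 2: edges from {n10,n13,n25,n6} -> (n13, hops=2), (n6, hops=2).
Iteration 3: edges from {n13,n6} -> (n13, hops=3).
Iteration 4: no outgoing edges from {n13}; recursion stops.
SUM(hops) = 0 + 1 + 1 + 1 + 1 + 2 + 2 + 3 = 11.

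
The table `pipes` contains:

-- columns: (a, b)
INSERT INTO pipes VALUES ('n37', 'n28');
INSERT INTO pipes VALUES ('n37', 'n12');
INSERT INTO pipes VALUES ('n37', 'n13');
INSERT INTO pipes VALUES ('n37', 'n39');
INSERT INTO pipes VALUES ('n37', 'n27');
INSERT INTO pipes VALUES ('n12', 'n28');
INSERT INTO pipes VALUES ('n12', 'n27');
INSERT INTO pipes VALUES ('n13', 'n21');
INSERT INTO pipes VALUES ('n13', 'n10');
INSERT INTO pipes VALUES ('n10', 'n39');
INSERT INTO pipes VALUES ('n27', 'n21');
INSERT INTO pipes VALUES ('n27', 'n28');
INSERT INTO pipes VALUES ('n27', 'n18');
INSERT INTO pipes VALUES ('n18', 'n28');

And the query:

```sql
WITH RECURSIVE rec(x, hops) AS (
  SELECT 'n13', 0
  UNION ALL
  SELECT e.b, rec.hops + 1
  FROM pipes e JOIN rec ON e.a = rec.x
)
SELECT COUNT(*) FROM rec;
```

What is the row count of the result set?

4

Base: (n13, hops=0).
Iteration 1: edges from {n13} -> (n10, hops=1), (n21, hops=1).
Iteration 2: edges from {n10,n21} -> (n39, hops=2).
Iteration 3: no outgoing edges from {n39}; recursion stops.
Total rows emitted: 4.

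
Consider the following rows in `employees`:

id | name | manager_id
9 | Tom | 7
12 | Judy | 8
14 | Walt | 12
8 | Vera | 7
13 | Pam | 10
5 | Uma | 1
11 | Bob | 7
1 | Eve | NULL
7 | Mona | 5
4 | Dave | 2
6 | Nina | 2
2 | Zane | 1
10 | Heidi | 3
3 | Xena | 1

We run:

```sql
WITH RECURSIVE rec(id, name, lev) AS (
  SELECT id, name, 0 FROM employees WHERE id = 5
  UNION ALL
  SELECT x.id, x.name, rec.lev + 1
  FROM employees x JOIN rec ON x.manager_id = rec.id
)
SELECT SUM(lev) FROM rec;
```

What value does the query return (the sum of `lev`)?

Base: id=5 (Uma) at lev 0.
Iteration 1: rows with manager_id in {5} -> Mona (id 7, lev 1).
Iteration 2: rows with manager_id in {7} -> Vera (id 8, lev 2), Tom (id 9, lev 2), Bob (id 11, lev 2).
Iteration 3: rows with manager_id in {8,9,11} -> Judy (id 12, lev 3).
Iteration 4: rows with manager_id in {12} -> Walt (id 14, lev 4).
Iteration 5: no rows with manager_id in {14}; recursion stops.
SUM(lev) = 0 + 1 + 2 + 2 + 2 + 3 + 4 = 14.

14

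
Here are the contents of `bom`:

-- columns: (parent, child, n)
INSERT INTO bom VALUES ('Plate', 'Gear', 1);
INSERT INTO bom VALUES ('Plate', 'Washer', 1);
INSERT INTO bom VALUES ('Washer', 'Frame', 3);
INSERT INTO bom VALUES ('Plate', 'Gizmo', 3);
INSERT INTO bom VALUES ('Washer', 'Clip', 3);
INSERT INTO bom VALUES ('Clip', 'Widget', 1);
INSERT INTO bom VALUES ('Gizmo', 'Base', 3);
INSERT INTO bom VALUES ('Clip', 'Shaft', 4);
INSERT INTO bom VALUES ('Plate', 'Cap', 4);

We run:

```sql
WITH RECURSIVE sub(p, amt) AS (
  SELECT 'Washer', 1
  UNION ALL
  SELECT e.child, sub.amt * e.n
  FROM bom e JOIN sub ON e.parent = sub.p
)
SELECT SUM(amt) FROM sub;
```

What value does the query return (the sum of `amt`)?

22

Base: (Washer, amt=1).
Iteration 1: components of {Washer} -> Clip = 1*3 = 3, Frame = 1*3 = 3.
Iteration 2: components of {Clip,Frame} -> Shaft = 3*4 = 12, Widget = 3*1 = 3.
Iteration 3: no further components; recursion stops.
SUM(amt) = 1 + 3 + 3 + 3 + 12 = 22.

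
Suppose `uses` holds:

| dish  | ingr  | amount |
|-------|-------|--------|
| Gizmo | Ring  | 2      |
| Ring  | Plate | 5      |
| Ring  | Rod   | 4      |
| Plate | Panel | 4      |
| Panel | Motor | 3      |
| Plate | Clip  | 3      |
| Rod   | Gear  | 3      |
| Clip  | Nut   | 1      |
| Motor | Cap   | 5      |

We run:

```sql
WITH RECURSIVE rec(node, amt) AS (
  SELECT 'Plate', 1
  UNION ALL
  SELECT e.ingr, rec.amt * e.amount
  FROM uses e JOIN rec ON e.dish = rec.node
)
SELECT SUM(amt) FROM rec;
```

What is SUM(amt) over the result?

83

Base: (Plate, amt=1).
Iteration 1: components of {Plate} -> Clip = 1*3 = 3, Panel = 1*4 = 4.
Iteration 2: components of {Clip,Panel} -> Motor = 4*3 = 12, Nut = 3*1 = 3.
Iteration 3: components of {Motor,Nut} -> Cap = 12*5 = 60.
Iteration 4: no further components; recursion stops.
SUM(amt) = 1 + 4 + 3 + 12 + 3 + 60 = 83.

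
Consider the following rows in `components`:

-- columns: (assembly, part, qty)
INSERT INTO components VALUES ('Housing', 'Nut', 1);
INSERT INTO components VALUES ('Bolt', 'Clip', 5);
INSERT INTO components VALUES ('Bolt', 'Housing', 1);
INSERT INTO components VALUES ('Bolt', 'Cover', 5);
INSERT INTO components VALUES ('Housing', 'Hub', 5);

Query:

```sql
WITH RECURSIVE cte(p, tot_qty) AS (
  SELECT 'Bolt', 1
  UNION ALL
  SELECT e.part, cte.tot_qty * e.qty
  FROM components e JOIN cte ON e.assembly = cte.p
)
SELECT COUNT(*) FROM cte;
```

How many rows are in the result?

Base: (Bolt, tot_qty=1).
Iteration 1: components of {Bolt} -> Clip = 1*5 = 5, Cover = 1*5 = 5, Housing = 1*1 = 1.
Iteration 2: components of {Clip,Cover,Housing} -> Hub = 1*5 = 5, Nut = 1*1 = 1.
Iteration 3: no further components; recursion stops.
Total rows emitted: 6.

6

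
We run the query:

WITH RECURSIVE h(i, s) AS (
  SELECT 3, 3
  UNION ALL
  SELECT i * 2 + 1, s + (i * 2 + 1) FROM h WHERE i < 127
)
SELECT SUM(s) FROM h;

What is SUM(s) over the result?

Base: i=3, s=3.
Iteration 1: 3 < 127 holds -> i = 3 * 2 + 1 = 7, s = 3 + 7 = 10.
Iteration 2: 7 < 127 holds -> i = 7 * 2 + 1 = 15, s = 10 + 15 = 25.
Iteration 3: 15 < 127 holds -> i = 15 * 2 + 1 = 31, s = 25 + 31 = 56.
Iteration 4: 31 < 127 holds -> i = 31 * 2 + 1 = 63, s = 56 + 63 = 119.
Iteration 5: 63 < 127 holds -> i = 63 * 2 + 1 = 127, s = 119 + 127 = 246.
Iteration 6: 127 < 127 fails; recursion stops.
SUM(s) = 3 + 10 + 25 + 56 + 119 + 246 = 459.

459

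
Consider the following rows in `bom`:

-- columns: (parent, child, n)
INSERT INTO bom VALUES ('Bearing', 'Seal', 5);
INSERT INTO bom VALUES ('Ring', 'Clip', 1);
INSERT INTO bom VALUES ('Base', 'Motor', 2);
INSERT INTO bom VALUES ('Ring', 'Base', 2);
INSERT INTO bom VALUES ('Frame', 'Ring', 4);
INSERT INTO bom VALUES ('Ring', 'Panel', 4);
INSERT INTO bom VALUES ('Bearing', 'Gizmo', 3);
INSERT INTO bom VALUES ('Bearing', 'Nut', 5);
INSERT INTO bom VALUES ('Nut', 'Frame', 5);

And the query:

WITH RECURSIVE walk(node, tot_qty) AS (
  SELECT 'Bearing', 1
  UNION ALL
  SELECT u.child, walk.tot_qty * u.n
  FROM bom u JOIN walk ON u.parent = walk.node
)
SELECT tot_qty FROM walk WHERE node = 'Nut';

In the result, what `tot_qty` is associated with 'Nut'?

5

Base: (Bearing, tot_qty=1).
Iteration 1: components of {Bearing} -> Gizmo = 1*3 = 3, Nut = 1*5 = 5, Seal = 1*5 = 5.
Iteration 2: components of {Gizmo,Nut,Seal} -> Frame = 5*5 = 25.
Iteration 3: components of {Frame} -> Ring = 25*4 = 100.
Iteration 4: components of {Ring} -> Base = 100*2 = 200, Clip = 100*1 = 100, Panel = 100*4 = 400.
Iteration 5: components of {Base,Clip,Panel} -> Motor = 200*2 = 400.
Iteration 6: no further components; recursion stops.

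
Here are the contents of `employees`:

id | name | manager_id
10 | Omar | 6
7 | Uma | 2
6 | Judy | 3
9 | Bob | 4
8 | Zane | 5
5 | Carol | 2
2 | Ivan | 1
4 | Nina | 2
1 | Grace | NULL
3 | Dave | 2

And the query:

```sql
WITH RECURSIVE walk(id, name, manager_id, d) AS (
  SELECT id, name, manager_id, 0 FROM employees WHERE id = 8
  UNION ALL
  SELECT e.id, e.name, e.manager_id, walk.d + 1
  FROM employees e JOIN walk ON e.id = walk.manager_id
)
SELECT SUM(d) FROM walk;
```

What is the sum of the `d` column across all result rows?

Base: id=8 (Zane), manager_id=5, d 0.
Iteration 1: join on id=5 -> Carol (id 5, manager_id=2, d 1).
Iteration 2: join on id=2 -> Ivan (id 2, manager_id=1, d 2).
Iteration 3: join on id=1 -> Grace (id 1, manager_id=NULL, d 3).
Iteration 4: manager_id is NULL; no match; recursion stops.
SUM(d) = 0 + 1 + 2 + 3 = 6.

6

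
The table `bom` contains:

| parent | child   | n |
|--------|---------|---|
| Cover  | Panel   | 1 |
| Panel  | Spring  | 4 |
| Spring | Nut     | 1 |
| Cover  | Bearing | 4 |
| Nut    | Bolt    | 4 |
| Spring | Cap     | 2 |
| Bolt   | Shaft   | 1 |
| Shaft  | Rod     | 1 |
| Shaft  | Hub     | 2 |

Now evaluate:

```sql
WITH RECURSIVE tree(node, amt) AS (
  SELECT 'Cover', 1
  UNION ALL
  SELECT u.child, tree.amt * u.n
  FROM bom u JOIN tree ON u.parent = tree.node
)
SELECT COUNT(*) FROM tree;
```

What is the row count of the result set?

Base: (Cover, amt=1).
Iteration 1: components of {Cover} -> Bearing = 1*4 = 4, Panel = 1*1 = 1.
Iteration 2: components of {Bearing,Panel} -> Spring = 1*4 = 4.
Iteration 3: components of {Spring} -> Cap = 4*2 = 8, Nut = 4*1 = 4.
Iteration 4: components of {Cap,Nut} -> Bolt = 4*4 = 16.
Iteration 5: components of {Bolt} -> Shaft = 16*1 = 16.
Iteration 6: components of {Shaft} -> Hub = 16*2 = 32, Rod = 16*1 = 16.
Iteration 7: no further components; recursion stops.
Total rows emitted: 10.

10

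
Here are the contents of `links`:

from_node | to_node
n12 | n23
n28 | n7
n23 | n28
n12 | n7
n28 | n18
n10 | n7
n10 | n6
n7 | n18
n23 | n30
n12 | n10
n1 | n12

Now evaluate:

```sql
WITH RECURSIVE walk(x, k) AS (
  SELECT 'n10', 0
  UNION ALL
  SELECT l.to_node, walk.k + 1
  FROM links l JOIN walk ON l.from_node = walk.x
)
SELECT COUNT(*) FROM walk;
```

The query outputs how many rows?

4

Base: (n10, k=0).
Iteration 1: edges from {n10} -> (n6, k=1), (n7, k=1).
Iteration 2: edges from {n6,n7} -> (n18, k=2).
Iteration 3: no outgoing edges from {n18}; recursion stops.
Total rows emitted: 4.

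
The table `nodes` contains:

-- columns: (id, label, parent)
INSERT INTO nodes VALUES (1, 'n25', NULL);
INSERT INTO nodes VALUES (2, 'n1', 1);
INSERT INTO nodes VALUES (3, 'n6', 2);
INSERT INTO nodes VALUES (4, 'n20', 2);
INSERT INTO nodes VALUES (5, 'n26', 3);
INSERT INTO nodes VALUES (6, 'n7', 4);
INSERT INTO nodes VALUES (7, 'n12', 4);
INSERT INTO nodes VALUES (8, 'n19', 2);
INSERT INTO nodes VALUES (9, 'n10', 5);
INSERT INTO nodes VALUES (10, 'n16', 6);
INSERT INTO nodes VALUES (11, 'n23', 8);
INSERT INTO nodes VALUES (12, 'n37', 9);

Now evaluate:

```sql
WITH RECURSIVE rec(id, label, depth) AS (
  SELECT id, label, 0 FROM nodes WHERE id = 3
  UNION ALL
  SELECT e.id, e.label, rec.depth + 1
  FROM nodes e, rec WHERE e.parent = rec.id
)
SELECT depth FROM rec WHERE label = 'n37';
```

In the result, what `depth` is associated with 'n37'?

Base: id=3 (n6) at depth 0.
Iteration 1: rows with parent in {3} -> n26 (id 5, depth 1).
Iteration 2: rows with parent in {5} -> n10 (id 9, depth 2).
Iteration 3: rows with parent in {9} -> n37 (id 12, depth 3).
Iteration 4: no rows with parent in {12}; recursion stops.

3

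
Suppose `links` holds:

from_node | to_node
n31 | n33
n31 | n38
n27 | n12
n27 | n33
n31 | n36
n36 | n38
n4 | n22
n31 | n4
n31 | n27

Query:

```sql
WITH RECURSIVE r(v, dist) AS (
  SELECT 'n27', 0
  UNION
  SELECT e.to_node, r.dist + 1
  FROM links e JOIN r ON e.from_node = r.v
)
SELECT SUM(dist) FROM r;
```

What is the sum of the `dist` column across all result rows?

2

Base: (n27, dist=0).
Iteration 1: edges from {n27} -> (n12, dist=1), (n33, dist=1).
Iteration 2: no outgoing edges from {n12,n33}; recursion stops.
SUM(dist) = 0 + 1 + 1 = 2.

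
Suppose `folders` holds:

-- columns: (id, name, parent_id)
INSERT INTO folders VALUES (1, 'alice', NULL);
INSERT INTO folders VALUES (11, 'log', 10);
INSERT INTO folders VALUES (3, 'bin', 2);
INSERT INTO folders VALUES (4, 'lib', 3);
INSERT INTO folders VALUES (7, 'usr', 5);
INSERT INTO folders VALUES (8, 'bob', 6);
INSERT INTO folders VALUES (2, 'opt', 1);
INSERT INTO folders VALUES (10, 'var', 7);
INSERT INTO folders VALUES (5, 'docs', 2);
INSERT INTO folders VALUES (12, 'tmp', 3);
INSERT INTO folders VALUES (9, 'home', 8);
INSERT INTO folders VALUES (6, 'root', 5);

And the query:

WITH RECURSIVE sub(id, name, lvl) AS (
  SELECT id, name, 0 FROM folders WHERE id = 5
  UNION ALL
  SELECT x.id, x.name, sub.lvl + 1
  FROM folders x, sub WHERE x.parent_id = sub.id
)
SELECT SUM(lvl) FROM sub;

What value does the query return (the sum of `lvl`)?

Base: id=5 (docs) at lvl 0.
Iteration 1: rows with parent_id in {5} -> root (id 6, lvl 1), usr (id 7, lvl 1).
Iteration 2: rows with parent_id in {6,7} -> bob (id 8, lvl 2), var (id 10, lvl 2).
Iteration 3: rows with parent_id in {8,10} -> home (id 9, lvl 3), log (id 11, lvl 3).
Iteration 4: no rows with parent_id in {9,11}; recursion stops.
SUM(lvl) = 0 + 1 + 1 + 2 + 2 + 3 + 3 = 12.

12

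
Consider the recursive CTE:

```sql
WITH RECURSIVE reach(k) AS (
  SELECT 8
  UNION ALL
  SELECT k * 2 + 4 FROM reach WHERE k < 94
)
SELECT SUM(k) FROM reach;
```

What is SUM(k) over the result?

352

Base: k=8.
Iteration 1: 8 < 94 holds -> k = 8 * 2 + 4 = 20.
Iteration 2: 20 < 94 holds -> k = 20 * 2 + 4 = 44.
Iteration 3: 44 < 94 holds -> k = 44 * 2 + 4 = 92.
Iteration 4: 92 < 94 holds -> k = 92 * 2 + 4 = 188.
Iteration 5: 188 < 94 fails; recursion stops.
SUM(k) = 8 + 20 + 44 + 92 + 188 = 352.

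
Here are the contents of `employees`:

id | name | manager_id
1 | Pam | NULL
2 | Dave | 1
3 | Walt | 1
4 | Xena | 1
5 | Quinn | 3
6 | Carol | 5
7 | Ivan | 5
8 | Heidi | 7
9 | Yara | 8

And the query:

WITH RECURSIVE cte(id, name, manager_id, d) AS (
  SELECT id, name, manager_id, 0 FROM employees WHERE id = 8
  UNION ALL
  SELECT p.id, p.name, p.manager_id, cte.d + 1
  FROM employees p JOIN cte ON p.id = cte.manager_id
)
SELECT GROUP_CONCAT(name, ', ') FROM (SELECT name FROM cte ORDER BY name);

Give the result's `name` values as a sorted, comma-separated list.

Base: id=8 (Heidi), manager_id=7, d 0.
Iteration 1: join on id=7 -> Ivan (id 7, manager_id=5, d 1).
Iteration 2: join on id=5 -> Quinn (id 5, manager_id=3, d 2).
Iteration 3: join on id=3 -> Walt (id 3, manager_id=1, d 3).
Iteration 4: join on id=1 -> Pam (id 1, manager_id=NULL, d 4).
Iteration 5: manager_id is NULL; no match; recursion stops.

Heidi, Ivan, Pam, Quinn, Walt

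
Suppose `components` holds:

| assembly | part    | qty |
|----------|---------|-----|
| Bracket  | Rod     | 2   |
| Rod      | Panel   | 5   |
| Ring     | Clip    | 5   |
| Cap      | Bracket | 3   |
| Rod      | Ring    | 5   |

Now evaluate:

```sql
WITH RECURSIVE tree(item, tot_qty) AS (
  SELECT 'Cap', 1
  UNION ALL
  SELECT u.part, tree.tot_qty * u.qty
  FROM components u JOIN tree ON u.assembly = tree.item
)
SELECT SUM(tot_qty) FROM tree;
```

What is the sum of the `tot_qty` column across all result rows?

Base: (Cap, tot_qty=1).
Iteration 1: components of {Cap} -> Bracket = 1*3 = 3.
Iteration 2: components of {Bracket} -> Rod = 3*2 = 6.
Iteration 3: components of {Rod} -> Panel = 6*5 = 30, Ring = 6*5 = 30.
Iteration 4: components of {Panel,Ring} -> Clip = 30*5 = 150.
Iteration 5: no further components; recursion stops.
SUM(tot_qty) = 1 + 3 + 6 + 30 + 30 + 150 = 220.

220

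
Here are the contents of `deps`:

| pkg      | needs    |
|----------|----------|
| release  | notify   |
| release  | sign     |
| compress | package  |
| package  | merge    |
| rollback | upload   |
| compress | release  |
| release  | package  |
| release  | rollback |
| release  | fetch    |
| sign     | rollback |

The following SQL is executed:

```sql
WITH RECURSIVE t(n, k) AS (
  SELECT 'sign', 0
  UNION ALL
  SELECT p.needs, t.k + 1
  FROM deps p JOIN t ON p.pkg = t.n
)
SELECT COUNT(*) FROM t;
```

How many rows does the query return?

3

Base: (sign, k=0).
Iteration 1: edges from {sign} -> (rollback, k=1).
Iteration 2: edges from {rollback} -> (upload, k=2).
Iteration 3: no outgoing edges from {upload}; recursion stops.
Total rows emitted: 3.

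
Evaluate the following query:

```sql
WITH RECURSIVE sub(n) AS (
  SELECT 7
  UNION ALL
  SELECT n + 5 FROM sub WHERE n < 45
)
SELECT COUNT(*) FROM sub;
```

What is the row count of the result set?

9

Base: n=7.
Iteration 1: 7 < 45 holds -> n = 7 + 5 = 12.
Iteration 2: 12 < 45 holds -> n = 12 + 5 = 17.
Iteration 3: 17 < 45 holds -> n = 17 + 5 = 22.
Iteration 4: 22 < 45 holds -> n = 22 + 5 = 27.
Iteration 5: 27 < 45 holds -> n = 27 + 5 = 32.
Iteration 6: 32 < 45 holds -> n = 32 + 5 = 37.
Iteration 7: 37 < 45 holds -> n = 37 + 5 = 42.
Iteration 8: 42 < 45 holds -> n = 42 + 5 = 47.
Iteration 9: 47 < 45 fails; recursion stops.
Total rows emitted: 9.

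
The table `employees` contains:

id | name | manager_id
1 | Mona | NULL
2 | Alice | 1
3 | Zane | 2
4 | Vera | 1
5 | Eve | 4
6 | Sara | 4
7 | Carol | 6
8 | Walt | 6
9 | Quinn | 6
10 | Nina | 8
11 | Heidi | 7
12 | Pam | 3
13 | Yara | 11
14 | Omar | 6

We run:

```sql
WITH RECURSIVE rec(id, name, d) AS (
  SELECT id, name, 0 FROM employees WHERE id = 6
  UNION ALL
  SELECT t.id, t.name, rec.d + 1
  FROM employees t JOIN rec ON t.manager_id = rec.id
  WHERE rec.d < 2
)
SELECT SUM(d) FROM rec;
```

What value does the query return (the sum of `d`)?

Base: id=6 (Sara) at d 0.
Iteration 1: rows with manager_id in {6} -> Carol (id 7, d 1), Walt (id 8, d 1), Quinn (id 9, d 1), Omar (id 14, d 1).
Iteration 2: rows with manager_id in {7,8,9,14} -> Nina (id 10, d 2), Heidi (id 11, d 2).
Iteration 3: d < 2 fails for all current rows; recursion stops.
SUM(d) = 0 + 1 + 1 + 1 + 1 + 2 + 2 = 8.

8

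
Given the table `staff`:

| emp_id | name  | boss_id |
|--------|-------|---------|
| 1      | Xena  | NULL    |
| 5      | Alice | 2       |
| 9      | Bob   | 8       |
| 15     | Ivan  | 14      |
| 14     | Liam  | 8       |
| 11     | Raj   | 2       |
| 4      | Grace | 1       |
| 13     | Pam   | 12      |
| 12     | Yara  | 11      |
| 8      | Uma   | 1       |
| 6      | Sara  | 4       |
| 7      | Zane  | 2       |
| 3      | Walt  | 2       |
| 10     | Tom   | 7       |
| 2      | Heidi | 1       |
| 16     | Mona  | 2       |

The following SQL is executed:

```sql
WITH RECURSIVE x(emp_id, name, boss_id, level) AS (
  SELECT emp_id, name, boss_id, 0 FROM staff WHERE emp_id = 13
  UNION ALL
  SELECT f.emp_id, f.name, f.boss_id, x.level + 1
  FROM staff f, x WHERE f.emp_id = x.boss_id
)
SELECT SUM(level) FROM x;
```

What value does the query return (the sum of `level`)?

10

Base: emp_id=13 (Pam), boss_id=12, level 0.
Iteration 1: join on emp_id=12 -> Yara (id 12, boss_id=11, level 1).
Iteration 2: join on emp_id=11 -> Raj (id 11, boss_id=2, level 2).
Iteration 3: join on emp_id=2 -> Heidi (id 2, boss_id=1, level 3).
Iteration 4: join on emp_id=1 -> Xena (id 1, boss_id=NULL, level 4).
Iteration 5: boss_id is NULL; no match; recursion stops.
SUM(level) = 0 + 1 + 2 + 3 + 4 = 10.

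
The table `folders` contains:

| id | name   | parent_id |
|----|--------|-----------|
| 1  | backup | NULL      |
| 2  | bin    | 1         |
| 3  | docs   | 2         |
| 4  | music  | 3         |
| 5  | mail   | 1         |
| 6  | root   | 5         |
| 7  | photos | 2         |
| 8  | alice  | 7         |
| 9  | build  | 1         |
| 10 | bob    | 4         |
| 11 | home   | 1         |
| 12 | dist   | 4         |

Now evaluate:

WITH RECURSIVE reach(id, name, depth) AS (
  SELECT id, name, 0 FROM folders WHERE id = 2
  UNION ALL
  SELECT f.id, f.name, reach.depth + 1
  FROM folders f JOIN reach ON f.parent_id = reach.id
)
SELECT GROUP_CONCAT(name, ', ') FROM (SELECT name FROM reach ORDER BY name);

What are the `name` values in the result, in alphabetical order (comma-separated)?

Base: id=2 (bin) at depth 0.
Iteration 1: rows with parent_id in {2} -> docs (id 3, depth 1), photos (id 7, depth 1).
Iteration 2: rows with parent_id in {3,7} -> music (id 4, depth 2), alice (id 8, depth 2).
Iteration 3: rows with parent_id in {4,8} -> bob (id 10, depth 3), dist (id 12, depth 3).
Iteration 4: no rows with parent_id in {10,12}; recursion stops.

alice, bin, bob, dist, docs, music, photos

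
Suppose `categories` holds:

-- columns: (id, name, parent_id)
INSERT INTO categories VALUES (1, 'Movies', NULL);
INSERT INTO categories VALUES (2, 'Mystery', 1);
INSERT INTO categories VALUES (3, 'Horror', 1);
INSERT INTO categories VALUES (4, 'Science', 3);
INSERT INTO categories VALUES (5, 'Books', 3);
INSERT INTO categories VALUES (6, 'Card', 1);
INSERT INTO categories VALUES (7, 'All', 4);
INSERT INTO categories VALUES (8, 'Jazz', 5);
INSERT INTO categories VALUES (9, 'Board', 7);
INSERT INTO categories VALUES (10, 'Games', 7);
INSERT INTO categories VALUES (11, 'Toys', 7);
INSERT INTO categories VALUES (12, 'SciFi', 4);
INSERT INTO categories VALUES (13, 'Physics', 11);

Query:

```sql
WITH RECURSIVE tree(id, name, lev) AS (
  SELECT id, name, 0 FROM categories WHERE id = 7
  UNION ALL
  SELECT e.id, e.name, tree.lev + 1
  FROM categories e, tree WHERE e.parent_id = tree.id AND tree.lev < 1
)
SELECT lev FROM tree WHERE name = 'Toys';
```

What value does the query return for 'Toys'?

1

Base: id=7 (All) at lev 0.
Iteration 1: rows with parent_id in {7} -> Board (id 9, lev 1), Games (id 10, lev 1), Toys (id 11, lev 1).
Iteration 2: lev < 1 fails for all current rows; recursion stops.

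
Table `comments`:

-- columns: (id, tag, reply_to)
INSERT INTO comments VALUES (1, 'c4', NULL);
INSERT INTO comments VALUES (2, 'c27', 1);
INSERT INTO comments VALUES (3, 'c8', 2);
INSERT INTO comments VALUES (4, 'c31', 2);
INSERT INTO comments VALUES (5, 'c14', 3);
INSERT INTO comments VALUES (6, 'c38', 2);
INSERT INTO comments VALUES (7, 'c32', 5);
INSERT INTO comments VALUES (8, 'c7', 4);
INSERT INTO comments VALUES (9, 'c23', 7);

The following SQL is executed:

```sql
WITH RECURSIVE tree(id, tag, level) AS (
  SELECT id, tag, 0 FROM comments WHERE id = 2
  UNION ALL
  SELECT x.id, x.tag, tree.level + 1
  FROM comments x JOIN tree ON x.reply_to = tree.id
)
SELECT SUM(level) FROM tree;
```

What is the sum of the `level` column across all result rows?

Base: id=2 (c27) at level 0.
Iteration 1: rows with reply_to in {2} -> c8 (id 3, level 1), c31 (id 4, level 1), c38 (id 6, level 1).
Iteration 2: rows with reply_to in {3,4,6} -> c14 (id 5, level 2), c7 (id 8, level 2).
Iteration 3: rows with reply_to in {5,8} -> c32 (id 7, level 3).
Iteration 4: rows with reply_to in {7} -> c23 (id 9, level 4).
Iteration 5: no rows with reply_to in {9}; recursion stops.
SUM(level) = 0 + 1 + 1 + 1 + 2 + 2 + 3 + 4 = 14.

14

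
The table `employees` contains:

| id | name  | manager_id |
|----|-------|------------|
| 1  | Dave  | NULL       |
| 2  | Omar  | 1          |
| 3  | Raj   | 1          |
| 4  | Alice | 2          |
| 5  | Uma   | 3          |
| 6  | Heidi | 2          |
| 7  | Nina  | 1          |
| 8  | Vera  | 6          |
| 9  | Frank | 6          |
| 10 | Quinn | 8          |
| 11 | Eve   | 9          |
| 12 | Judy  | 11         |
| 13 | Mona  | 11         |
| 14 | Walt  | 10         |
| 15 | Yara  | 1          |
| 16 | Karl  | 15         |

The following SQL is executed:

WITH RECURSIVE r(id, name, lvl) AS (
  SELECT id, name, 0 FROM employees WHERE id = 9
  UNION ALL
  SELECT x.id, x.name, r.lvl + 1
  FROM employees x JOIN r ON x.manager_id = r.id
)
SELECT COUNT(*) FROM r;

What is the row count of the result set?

4

Base: id=9 (Frank) at lvl 0.
Iteration 1: rows with manager_id in {9} -> Eve (id 11, lvl 1).
Iteration 2: rows with manager_id in {11} -> Judy (id 12, lvl 2), Mona (id 13, lvl 2).
Iteration 3: no rows with manager_id in {12,13}; recursion stops.
Total rows emitted: 4.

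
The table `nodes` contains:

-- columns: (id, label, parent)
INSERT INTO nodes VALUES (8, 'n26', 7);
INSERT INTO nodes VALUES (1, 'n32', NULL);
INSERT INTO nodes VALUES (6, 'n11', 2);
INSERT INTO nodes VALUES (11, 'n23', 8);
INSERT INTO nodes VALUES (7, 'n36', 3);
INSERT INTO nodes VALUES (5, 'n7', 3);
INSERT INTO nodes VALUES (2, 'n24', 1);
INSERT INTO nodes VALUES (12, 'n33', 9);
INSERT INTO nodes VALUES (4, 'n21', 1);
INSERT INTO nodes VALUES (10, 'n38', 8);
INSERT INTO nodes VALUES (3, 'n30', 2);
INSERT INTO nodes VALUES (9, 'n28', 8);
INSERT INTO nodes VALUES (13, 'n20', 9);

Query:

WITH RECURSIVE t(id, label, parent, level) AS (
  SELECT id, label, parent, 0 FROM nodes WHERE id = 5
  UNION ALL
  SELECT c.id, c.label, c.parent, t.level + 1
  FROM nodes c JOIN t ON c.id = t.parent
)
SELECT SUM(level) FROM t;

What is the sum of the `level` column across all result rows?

6

Base: id=5 (n7), parent=3, level 0.
Iteration 1: join on id=3 -> n30 (id 3, parent=2, level 1).
Iteration 2: join on id=2 -> n24 (id 2, parent=1, level 2).
Iteration 3: join on id=1 -> n32 (id 1, parent=NULL, level 3).
Iteration 4: parent is NULL; no match; recursion stops.
SUM(level) = 0 + 1 + 2 + 3 = 6.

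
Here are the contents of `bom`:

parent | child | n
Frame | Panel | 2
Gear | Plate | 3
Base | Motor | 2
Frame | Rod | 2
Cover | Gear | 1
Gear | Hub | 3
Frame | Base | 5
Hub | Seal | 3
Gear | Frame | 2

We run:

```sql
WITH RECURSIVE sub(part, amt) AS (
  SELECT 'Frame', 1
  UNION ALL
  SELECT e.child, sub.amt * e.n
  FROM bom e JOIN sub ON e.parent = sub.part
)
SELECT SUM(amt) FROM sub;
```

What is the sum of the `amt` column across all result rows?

Base: (Frame, amt=1).
Iteration 1: components of {Frame} -> Base = 1*5 = 5, Panel = 1*2 = 2, Rod = 1*2 = 2.
Iteration 2: components of {Base,Panel,Rod} -> Motor = 5*2 = 10.
Iteration 3: no further components; recursion stops.
SUM(amt) = 1 + 5 + 2 + 2 + 10 = 20.

20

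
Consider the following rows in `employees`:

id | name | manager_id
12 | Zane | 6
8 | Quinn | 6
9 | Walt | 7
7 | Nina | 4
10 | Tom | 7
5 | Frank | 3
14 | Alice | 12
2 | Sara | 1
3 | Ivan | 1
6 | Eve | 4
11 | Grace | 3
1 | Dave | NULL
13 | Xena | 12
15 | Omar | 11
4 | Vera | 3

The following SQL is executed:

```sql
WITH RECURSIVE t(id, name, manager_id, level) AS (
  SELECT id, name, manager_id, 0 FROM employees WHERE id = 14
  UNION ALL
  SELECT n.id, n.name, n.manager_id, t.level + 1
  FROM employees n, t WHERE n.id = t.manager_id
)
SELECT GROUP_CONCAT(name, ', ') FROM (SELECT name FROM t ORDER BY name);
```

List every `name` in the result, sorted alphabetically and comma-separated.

Alice, Dave, Eve, Ivan, Vera, Zane

Base: id=14 (Alice), manager_id=12, level 0.
Iteration 1: join on id=12 -> Zane (id 12, manager_id=6, level 1).
Iteration 2: join on id=6 -> Eve (id 6, manager_id=4, level 2).
Iteration 3: join on id=4 -> Vera (id 4, manager_id=3, level 3).
Iteration 4: join on id=3 -> Ivan (id 3, manager_id=1, level 4).
Iteration 5: join on id=1 -> Dave (id 1, manager_id=NULL, level 5).
Iteration 6: manager_id is NULL; no match; recursion stops.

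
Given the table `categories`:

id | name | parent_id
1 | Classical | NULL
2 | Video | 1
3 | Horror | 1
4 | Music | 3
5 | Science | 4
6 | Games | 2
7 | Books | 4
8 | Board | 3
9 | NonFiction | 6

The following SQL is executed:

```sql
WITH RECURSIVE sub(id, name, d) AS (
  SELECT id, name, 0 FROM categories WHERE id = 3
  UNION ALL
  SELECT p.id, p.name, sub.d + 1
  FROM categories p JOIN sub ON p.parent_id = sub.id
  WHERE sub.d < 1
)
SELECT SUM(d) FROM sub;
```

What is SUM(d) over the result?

Base: id=3 (Horror) at d 0.
Iteration 1: rows with parent_id in {3} -> Music (id 4, d 1), Board (id 8, d 1).
Iteration 2: d < 1 fails for all current rows; recursion stops.
SUM(d) = 0 + 1 + 1 = 2.

2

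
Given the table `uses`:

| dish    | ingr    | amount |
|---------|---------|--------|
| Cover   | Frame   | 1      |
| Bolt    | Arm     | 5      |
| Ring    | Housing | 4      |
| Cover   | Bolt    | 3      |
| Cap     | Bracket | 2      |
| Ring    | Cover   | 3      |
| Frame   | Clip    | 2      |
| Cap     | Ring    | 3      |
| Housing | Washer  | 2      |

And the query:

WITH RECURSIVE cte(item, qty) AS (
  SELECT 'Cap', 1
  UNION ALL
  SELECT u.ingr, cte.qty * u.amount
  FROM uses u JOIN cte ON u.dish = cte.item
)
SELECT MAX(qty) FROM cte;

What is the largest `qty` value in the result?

Base: (Cap, qty=1).
Iteration 1: components of {Cap} -> Bracket = 1*2 = 2, Ring = 1*3 = 3.
Iteration 2: components of {Bracket,Ring} -> Cover = 3*3 = 9, Housing = 3*4 = 12.
Iteration 3: components of {Cover,Housing} -> Bolt = 9*3 = 27, Frame = 9*1 = 9, Washer = 12*2 = 24.
Iteration 4: components of {Bolt,Frame,Washer} -> Arm = 27*5 = 135, Clip = 9*2 = 18.
Iteration 5: no further components; recursion stops.
qty values: 1, 3, 2, 9, 12, 9, 27, 24, 18, 135; the maximum is 135.

135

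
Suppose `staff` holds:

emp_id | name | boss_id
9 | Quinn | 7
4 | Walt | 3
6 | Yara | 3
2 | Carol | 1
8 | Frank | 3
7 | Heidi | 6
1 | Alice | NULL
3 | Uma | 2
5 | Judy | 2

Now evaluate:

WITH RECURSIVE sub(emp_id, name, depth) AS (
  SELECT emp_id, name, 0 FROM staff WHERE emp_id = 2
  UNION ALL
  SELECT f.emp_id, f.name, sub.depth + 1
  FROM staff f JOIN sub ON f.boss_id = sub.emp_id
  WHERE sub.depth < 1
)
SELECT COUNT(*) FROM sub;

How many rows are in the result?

3

Base: emp_id=2 (Carol) at depth 0.
Iteration 1: rows with boss_id in {2} -> Uma (id 3, depth 1), Judy (id 5, depth 1).
Iteration 2: depth < 1 fails for all current rows; recursion stops.
Total rows emitted: 3.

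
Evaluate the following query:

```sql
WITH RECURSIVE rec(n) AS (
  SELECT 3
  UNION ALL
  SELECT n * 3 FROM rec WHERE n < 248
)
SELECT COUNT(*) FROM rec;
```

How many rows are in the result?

Base: n=3.
Iteration 1: 3 < 248 holds -> n = 3 * 3 = 9.
Iteration 2: 9 < 248 holds -> n = 9 * 3 = 27.
Iteration 3: 27 < 248 holds -> n = 27 * 3 = 81.
Iteration 4: 81 < 248 holds -> n = 81 * 3 = 243.
Iteration 5: 243 < 248 holds -> n = 243 * 3 = 729.
Iteration 6: 729 < 248 fails; recursion stops.
Total rows emitted: 6.

6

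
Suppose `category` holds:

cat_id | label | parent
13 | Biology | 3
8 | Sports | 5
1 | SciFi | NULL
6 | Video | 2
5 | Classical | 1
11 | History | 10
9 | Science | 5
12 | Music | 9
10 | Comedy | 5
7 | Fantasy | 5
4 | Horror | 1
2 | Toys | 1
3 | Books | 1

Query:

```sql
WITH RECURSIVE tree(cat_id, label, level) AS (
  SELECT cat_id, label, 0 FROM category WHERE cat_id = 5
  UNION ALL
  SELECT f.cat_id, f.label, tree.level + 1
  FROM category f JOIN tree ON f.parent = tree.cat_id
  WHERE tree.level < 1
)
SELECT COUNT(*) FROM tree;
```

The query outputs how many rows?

Base: cat_id=5 (Classical) at level 0.
Iteration 1: rows with parent in {5} -> Fantasy (id 7, level 1), Sports (id 8, level 1), Science (id 9, level 1), Comedy (id 10, level 1).
Iteration 2: level < 1 fails for all current rows; recursion stops.
Total rows emitted: 5.

5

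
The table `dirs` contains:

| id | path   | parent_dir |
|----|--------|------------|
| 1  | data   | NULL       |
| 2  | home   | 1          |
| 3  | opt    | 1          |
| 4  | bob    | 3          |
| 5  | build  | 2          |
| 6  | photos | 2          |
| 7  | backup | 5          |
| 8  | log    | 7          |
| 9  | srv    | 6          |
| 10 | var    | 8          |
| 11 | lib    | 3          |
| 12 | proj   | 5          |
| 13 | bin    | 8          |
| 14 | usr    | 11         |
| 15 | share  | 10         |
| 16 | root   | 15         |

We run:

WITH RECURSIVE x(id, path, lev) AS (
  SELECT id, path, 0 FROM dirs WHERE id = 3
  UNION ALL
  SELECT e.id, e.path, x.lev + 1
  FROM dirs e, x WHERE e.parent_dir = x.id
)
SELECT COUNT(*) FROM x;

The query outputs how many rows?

4

Base: id=3 (opt) at lev 0.
Iteration 1: rows with parent_dir in {3} -> bob (id 4, lev 1), lib (id 11, lev 1).
Iteration 2: rows with parent_dir in {4,11} -> usr (id 14, lev 2).
Iteration 3: no rows with parent_dir in {14}; recursion stops.
Total rows emitted: 4.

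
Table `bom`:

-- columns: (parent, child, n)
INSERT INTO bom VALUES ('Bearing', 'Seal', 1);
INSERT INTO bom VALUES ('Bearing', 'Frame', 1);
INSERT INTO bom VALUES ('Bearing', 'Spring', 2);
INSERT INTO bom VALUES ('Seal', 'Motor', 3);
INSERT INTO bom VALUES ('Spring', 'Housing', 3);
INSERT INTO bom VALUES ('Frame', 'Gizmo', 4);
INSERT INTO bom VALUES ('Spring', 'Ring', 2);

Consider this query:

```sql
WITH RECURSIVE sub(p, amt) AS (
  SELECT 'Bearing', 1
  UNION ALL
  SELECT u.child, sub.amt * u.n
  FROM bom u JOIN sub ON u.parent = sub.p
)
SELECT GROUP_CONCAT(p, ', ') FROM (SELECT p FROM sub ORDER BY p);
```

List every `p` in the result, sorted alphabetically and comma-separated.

Base: (Bearing, amt=1).
Iteration 1: components of {Bearing} -> Frame = 1*1 = 1, Seal = 1*1 = 1, Spring = 1*2 = 2.
Iteration 2: components of {Frame,Seal,Spring} -> Gizmo = 1*4 = 4, Housing = 2*3 = 6, Motor = 1*3 = 3, Ring = 2*2 = 4.
Iteration 3: no further components; recursion stops.

Bearing, Frame, Gizmo, Housing, Motor, Ring, Seal, Spring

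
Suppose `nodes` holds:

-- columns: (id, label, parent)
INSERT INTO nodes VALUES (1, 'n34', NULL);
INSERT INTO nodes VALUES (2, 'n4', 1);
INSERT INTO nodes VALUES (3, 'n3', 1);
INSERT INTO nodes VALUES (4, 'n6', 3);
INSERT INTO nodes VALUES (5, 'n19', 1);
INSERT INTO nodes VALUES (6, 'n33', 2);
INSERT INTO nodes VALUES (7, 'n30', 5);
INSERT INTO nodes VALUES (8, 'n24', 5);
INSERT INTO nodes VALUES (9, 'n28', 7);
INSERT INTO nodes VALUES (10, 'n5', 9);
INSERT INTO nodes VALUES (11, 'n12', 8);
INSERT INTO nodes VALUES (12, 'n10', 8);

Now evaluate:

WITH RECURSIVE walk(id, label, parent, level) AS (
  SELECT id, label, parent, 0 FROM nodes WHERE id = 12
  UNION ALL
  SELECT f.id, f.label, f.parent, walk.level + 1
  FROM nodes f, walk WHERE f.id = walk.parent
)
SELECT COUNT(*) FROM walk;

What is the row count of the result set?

4

Base: id=12 (n10), parent=8, level 0.
Iteration 1: join on id=8 -> n24 (id 8, parent=5, level 1).
Iteration 2: join on id=5 -> n19 (id 5, parent=1, level 2).
Iteration 3: join on id=1 -> n34 (id 1, parent=NULL, level 3).
Iteration 4: parent is NULL; no match; recursion stops.
Total rows emitted: 4.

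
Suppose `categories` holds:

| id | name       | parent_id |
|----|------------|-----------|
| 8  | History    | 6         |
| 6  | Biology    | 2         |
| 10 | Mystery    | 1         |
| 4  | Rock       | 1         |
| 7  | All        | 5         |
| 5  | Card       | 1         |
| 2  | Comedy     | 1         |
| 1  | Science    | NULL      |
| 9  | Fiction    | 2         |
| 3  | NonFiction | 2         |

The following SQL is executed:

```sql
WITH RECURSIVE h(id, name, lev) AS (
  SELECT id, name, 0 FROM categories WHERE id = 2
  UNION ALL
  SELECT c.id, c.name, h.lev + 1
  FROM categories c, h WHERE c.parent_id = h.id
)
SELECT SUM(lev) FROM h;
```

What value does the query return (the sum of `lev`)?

5

Base: id=2 (Comedy) at lev 0.
Iteration 1: rows with parent_id in {2} -> NonFiction (id 3, lev 1), Biology (id 6, lev 1), Fiction (id 9, lev 1).
Iteration 2: rows with parent_id in {3,6,9} -> History (id 8, lev 2).
Iteration 3: no rows with parent_id in {8}; recursion stops.
SUM(lev) = 0 + 1 + 1 + 1 + 2 = 5.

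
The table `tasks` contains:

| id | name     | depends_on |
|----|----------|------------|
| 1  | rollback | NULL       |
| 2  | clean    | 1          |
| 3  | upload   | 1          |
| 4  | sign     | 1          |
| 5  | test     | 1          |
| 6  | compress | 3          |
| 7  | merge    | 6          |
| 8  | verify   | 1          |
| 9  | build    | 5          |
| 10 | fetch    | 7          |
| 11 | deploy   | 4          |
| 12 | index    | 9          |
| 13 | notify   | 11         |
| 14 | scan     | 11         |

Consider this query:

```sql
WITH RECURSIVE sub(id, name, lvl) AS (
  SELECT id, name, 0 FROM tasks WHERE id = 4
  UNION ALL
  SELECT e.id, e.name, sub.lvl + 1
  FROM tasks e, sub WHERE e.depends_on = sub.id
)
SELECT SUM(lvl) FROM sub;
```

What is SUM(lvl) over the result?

5

Base: id=4 (sign) at lvl 0.
Iteration 1: rows with depends_on in {4} -> deploy (id 11, lvl 1).
Iteration 2: rows with depends_on in {11} -> notify (id 13, lvl 2), scan (id 14, lvl 2).
Iteration 3: no rows with depends_on in {13,14}; recursion stops.
SUM(lvl) = 0 + 1 + 2 + 2 = 5.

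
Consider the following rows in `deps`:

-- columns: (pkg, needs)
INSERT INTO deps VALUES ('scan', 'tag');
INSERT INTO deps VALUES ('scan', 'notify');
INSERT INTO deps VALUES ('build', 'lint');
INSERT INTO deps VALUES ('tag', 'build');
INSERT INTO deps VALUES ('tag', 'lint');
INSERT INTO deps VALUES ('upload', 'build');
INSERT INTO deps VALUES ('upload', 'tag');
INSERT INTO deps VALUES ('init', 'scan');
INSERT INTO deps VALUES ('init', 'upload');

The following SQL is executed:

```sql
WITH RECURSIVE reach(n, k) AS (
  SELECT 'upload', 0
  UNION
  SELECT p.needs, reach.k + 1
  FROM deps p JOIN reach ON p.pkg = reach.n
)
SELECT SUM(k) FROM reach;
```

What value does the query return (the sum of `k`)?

Base: (upload, k=0).
Iteration 1: edges from {upload} -> (build, k=1), (tag, k=1).
Iteration 2: edges from {build,tag} -> (build, k=2), (lint, k=2). [UNION drops 1 duplicate row(s)]
Iteration 3: edges from {build,lint} -> (lint, k=3).
Iteration 4: no outgoing edges from {lint}; recursion stops.
SUM(k) = 0 + 1 + 1 + 2 + 2 + 3 = 9.

9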